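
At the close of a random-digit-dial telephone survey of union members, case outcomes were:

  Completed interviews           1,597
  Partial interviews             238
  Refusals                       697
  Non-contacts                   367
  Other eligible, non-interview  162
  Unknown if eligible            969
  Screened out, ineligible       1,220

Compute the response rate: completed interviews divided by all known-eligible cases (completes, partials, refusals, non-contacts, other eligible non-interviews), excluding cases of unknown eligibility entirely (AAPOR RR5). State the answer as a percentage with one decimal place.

Num → 1597
Denominator → 1597 + 238 + 697 + 367 + 162 = 3061
RR5 = 1597 / 3061 = 0.5217

52.2%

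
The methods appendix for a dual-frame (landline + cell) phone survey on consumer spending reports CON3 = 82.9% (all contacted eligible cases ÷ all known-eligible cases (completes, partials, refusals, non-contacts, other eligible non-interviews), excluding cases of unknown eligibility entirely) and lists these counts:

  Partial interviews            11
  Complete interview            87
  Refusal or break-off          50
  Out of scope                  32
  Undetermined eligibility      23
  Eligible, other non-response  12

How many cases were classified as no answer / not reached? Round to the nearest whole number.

Top → 87 + 11 + 50 + 12 = 160
CON3 = 160 / D = 0.829
D = 160 / 0.829 = 193.0
Rest of base = 160
no answer / not reached = 193.0 − 160 ≈ 33

33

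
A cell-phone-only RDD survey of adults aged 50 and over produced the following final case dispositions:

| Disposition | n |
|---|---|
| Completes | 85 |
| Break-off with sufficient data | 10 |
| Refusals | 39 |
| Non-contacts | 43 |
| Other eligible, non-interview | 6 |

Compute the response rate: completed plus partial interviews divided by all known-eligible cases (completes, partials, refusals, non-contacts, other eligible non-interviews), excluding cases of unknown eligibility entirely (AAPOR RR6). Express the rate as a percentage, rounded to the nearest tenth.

Numerator = 85 + 10 = 95
Denom = 85 + 10 + 39 + 43 + 6 = 183
RR6 = 95 / 183 = 0.5191

51.9%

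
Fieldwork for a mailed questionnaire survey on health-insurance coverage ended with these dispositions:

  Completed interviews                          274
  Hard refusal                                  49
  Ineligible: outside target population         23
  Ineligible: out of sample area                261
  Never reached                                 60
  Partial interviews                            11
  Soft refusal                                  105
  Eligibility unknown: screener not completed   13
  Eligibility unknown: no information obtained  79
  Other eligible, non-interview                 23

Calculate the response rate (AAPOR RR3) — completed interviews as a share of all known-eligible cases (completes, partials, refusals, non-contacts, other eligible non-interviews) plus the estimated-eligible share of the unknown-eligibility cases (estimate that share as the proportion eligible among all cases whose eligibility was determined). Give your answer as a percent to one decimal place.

Refused = 49 + 105 = 154
Undetermined eligibility = 13 + 79 = 92
Out of scope = 23 + 261 = 284
Numerator = 274
Eligible (known) = 274 + 11 + 154 + 60 + 23 = 522
e = 522 / (522 + 284) = 522 / 806 = 0.6476
e × U = 0.6476 × 92 = 59.58
Denom = 522 + 59.58 = 581.58
RR3 = 274 / 581.58 = 0.4711

47.1%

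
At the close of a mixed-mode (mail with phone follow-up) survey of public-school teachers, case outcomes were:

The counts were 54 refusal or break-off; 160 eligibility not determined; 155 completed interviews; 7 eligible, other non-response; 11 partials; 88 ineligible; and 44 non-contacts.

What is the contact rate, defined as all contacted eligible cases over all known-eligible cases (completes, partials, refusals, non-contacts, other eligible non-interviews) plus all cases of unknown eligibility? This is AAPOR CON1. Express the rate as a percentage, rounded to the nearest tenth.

Numerator → 155 + 11 + 54 + 7 = 227
Denom → 155 + 11 + 54 + 44 + 7 + 160 = 431
CON1 = 227 / 431 = 0.5267

52.7%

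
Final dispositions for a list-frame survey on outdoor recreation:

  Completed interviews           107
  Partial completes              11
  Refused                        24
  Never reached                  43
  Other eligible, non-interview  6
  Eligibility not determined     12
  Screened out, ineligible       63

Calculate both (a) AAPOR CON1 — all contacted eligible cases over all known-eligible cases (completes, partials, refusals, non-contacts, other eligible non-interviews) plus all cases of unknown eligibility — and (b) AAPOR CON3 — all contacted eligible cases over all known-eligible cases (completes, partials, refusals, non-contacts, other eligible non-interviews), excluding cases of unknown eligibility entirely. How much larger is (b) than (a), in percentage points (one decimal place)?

4.6

Numerator → 107 + 11 + 24 + 6 = 148
Denominator → 107 + 11 + 24 + 43 + 6 + 12 = 203
CON1 = 148 / 203 = 0.7291
Denominator → 107 + 11 + 24 + 43 + 6 = 191
CON3 = 148 / 191 = 0.7749
Difference = 77.49 − 72.91 = 4.58 percentage points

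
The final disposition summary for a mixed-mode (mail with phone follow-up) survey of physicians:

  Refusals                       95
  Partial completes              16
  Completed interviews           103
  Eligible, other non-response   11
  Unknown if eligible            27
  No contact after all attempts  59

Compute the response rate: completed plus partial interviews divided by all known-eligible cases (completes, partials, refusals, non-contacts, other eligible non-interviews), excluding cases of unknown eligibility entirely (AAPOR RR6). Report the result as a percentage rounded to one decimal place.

Numerator → 103 + 16 = 119
Base → 103 + 16 + 95 + 59 + 11 = 284
RR6 = 119 / 284 = 0.4190

41.9%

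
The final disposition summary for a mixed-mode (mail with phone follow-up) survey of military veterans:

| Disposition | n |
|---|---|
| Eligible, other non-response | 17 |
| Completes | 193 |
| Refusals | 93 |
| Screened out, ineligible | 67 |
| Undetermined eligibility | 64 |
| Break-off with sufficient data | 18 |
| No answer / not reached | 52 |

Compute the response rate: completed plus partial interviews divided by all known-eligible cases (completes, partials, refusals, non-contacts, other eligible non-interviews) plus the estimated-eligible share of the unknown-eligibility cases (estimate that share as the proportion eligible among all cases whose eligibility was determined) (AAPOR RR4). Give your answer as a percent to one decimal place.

Top = 193 + 18 = 211
Eligible (known) = 193 + 18 + 93 + 52 + 17 = 373
e = 373 / (373 + 67) = 373 / 440 = 0.8477
Estimated eligible among unknowns = 0.8477 × 64 = 54.25
Denominator = 373 + 54.25 = 427.25
RR4 = 211 / 427.25 = 0.4939

49.4%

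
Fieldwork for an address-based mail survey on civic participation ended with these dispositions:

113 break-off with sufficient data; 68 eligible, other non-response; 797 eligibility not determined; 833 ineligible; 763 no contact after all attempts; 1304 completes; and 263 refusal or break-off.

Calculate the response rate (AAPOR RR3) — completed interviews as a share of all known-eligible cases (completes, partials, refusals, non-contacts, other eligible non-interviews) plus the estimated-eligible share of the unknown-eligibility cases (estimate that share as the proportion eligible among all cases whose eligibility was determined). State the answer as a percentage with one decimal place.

Top = 1304
Determined eligible = 1304 + 113 + 263 + 763 + 68 = 2511
e = 2511 / (2511 + 833) = 2511 / 3344 = 0.7509
Eligible share of unknowns = 0.7509 × 797 = 598.47
Denominator = 2511 + 598.47 = 3109.47
RR3 = 1304 / 3109.47 = 0.4194

41.9%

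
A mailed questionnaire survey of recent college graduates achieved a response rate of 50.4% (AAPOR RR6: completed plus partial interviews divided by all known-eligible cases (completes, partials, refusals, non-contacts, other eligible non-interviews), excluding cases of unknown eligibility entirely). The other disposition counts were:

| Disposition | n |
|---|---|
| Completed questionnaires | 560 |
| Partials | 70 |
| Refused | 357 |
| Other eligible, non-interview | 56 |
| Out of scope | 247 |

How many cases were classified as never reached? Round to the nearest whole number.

207

Num: 560 + 70 = 630
RR6 = 630 / D = 0.504
D = 630 / 0.504 = 1250.0
Other denominator terms total 1043
never reached = 1250.0 − 1043 ≈ 207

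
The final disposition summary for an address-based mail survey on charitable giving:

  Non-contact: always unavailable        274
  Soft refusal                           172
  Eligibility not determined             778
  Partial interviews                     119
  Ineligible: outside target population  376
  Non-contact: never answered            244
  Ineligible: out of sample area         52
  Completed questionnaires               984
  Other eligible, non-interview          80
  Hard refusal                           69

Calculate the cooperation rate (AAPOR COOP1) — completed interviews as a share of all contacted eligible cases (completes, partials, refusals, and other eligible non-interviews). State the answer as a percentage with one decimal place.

Declined to participate = 69 + 172 = 241
Never reached = 244 + 274 = 518
Ineligible = 376 + 52 = 428
Top: 984
Denominator: 984 + 119 + 241 + 80 = 1424
COOP1 = 984 / 1424 = 0.6910

69.1%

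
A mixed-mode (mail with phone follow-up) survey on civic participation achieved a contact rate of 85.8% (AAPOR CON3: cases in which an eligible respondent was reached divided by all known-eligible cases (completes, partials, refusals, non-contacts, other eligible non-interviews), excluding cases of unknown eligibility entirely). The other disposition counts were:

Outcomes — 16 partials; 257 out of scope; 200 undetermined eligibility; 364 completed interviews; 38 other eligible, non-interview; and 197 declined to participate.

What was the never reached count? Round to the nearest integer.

102

Numerator: 364 + 16 + 197 + 38 = 615
CON3 = 615 / D = 0.858
D = 615 / 0.858 = 716.8
Other denominator terms total 615
never reached = 716.8 − 615 ≈ 102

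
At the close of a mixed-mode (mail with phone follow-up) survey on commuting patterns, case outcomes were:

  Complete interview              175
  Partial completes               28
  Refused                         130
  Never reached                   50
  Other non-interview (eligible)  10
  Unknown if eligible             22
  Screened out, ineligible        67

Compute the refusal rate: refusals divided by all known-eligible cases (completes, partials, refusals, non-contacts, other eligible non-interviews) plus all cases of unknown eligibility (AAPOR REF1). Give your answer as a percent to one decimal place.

31.3%

Num → 130
Denom → 175 + 28 + 130 + 50 + 10 + 22 = 415
REF1 = 130 / 415 = 0.3133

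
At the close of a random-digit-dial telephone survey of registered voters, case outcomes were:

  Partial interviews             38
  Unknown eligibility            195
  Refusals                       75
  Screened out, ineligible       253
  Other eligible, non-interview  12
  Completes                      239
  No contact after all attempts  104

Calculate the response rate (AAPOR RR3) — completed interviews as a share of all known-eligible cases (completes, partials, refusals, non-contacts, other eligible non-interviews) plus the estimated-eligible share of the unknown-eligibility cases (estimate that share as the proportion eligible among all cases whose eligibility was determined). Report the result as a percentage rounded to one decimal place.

40.2%

Numerator = 239
Known eligible = 239 + 38 + 75 + 104 + 12 = 468
e = 468 / (468 + 253) = 468 / 721 = 0.6491
e × U = 0.6491 × 195 = 126.57
Denominator = 468 + 126.57 = 594.57
RR3 = 239 / 594.57 = 0.4020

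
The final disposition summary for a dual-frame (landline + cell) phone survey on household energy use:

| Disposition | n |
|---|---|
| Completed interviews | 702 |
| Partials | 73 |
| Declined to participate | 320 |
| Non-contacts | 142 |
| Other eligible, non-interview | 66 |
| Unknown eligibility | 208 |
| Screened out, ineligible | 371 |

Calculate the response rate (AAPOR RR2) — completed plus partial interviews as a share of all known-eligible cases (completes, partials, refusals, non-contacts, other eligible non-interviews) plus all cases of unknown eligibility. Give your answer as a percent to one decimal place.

51.3%

Top = 702 + 73 = 775
Denominator = 702 + 73 + 320 + 142 + 66 + 208 = 1511
RR2 = 775 / 1511 = 0.5129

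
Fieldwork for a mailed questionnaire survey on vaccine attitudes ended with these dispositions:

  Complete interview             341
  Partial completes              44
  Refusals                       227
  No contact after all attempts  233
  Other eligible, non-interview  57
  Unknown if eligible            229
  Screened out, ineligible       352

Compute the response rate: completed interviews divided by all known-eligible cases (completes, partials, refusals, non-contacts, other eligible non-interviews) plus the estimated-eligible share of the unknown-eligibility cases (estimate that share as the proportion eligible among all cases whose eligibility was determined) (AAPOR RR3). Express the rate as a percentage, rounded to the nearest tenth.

32.0%

Num: 341
Eligible (known): 341 + 44 + 227 + 233 + 57 = 902
e = 902 / (902 + 352) = 902 / 1254 = 0.7193
Estimated eligible among unknowns: 0.7193 × 229 = 164.72
Base: 902 + 164.72 = 1066.72
RR3 = 341 / 1066.72 = 0.3197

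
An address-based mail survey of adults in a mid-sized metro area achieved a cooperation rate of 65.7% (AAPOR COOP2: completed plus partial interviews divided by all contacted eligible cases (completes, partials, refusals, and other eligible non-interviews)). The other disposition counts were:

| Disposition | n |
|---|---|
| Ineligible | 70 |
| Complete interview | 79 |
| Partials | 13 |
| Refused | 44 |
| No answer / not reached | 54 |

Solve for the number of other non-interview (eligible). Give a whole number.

Numerator = 79 + 13 = 92
COOP2 = 92 / D = 0.657
D = 92 / 0.657 = 140.0
Other denominator terms total 136
other non-interview (eligible) = 140.0 − 136 ≈ 4

4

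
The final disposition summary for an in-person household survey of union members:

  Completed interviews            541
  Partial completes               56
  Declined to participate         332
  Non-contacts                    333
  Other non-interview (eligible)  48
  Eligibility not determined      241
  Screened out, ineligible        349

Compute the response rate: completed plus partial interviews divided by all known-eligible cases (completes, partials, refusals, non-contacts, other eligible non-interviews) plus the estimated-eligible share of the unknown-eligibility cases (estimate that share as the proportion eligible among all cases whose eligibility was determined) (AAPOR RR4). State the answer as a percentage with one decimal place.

39.8%

Num: 541 + 56 = 597
Eligible (known): 541 + 56 + 332 + 333 + 48 = 1310
e = 1310 / (1310 + 349) = 1310 / 1659 = 0.7896
Eligible share of unknowns: 0.7896 × 241 = 190.29
Base: 1310 + 190.29 = 1500.29
RR4 = 597 / 1500.29 = 0.3979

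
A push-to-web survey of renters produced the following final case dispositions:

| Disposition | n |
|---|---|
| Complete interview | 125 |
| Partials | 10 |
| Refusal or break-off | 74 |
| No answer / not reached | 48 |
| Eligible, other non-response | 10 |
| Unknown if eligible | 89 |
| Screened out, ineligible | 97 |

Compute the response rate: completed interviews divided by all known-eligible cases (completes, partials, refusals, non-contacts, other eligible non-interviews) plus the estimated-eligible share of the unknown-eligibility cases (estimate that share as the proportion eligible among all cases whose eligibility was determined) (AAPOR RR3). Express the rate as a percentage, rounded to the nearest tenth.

Num → 125
Known eligible → 125 + 10 + 74 + 48 + 10 = 267
e = 267 / (267 + 97) = 267 / 364 = 0.7335
e × U → 0.7335 × 89 = 65.28
Denominator → 267 + 65.28 = 332.28
RR3 = 125 / 332.28 = 0.3762

37.6%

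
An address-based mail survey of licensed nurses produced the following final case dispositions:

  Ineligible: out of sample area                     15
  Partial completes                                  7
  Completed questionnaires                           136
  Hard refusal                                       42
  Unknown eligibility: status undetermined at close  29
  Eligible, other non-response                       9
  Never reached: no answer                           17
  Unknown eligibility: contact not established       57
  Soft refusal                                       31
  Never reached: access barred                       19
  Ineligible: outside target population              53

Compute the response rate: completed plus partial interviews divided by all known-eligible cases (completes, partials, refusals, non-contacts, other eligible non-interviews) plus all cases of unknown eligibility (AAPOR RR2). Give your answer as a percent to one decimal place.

41.2%

Refusal or break-off = 42 + 31 = 73
No contact after all attempts = 17 + 19 = 36
Undetermined eligibility = 57 + 29 = 86
Screened out, ineligible = 53 + 15 = 68
Top = 136 + 7 = 143
Denom = 136 + 7 + 73 + 36 + 9 + 86 = 347
RR2 = 143 / 347 = 0.4121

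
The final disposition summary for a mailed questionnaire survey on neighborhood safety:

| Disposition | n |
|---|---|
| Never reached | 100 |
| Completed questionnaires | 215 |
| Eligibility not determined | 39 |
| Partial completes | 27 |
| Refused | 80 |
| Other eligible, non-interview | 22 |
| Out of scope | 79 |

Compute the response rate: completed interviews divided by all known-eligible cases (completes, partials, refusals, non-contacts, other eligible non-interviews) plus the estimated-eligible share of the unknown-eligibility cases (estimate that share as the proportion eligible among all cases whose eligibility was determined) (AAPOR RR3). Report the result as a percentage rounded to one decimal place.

Top: 215
Determined eligible: 215 + 27 + 80 + 100 + 22 = 444
e = 444 / (444 + 79) = 444 / 523 = 0.8489
Eligible share of unknowns: 0.8489 × 39 = 33.11
Denominator: 444 + 33.11 = 477.11
RR3 = 215 / 477.11 = 0.4506

45.1%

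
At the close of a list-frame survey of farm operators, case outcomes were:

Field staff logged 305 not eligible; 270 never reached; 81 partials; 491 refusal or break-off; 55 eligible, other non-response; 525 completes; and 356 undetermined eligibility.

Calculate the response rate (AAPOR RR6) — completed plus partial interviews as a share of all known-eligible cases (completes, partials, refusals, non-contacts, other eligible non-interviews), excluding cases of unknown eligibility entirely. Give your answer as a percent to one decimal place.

42.6%

Top: 525 + 81 = 606
Base: 525 + 81 + 491 + 270 + 55 = 1422
RR6 = 606 / 1422 = 0.4262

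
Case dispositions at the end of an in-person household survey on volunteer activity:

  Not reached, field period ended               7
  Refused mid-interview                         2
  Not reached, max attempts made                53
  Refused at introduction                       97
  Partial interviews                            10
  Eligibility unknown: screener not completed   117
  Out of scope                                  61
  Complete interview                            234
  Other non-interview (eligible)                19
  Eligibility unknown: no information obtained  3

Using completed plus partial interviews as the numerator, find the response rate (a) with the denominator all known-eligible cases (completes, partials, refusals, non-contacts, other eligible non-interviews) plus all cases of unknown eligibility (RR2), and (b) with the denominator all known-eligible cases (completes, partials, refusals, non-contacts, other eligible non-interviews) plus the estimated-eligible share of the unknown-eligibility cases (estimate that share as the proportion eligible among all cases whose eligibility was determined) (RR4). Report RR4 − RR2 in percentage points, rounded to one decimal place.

1.3

Refused = 97 + 2 = 99
No answer / not reached = 7 + 53 = 60
Undetermined eligibility = 117 + 3 = 120
Num: 234 + 10 = 244
Denom: 234 + 10 + 99 + 60 + 19 + 120 = 542
RR2 = 244 / 542 = 0.4502
Eligible (known): 234 + 10 + 99 + 60 + 19 = 422
e = 422 / (422 + 61) = 422 / 483 = 0.8737
Eligible share of unknowns: 0.8737 × 120 = 104.84
Denom: 422 + 104.84 = 526.84
RR4 = 244 / 526.84 = 0.4631
Difference = 46.31 − 45.02 = 1.29 percentage points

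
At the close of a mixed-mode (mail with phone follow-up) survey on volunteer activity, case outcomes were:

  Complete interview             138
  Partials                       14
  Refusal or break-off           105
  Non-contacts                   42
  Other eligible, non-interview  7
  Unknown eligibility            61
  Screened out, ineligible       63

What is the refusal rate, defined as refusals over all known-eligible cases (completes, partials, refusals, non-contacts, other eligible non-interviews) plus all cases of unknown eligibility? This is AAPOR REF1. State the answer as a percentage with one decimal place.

28.6%

Num = 105
Base = 138 + 14 + 105 + 42 + 7 + 61 = 367
REF1 = 105 / 367 = 0.2861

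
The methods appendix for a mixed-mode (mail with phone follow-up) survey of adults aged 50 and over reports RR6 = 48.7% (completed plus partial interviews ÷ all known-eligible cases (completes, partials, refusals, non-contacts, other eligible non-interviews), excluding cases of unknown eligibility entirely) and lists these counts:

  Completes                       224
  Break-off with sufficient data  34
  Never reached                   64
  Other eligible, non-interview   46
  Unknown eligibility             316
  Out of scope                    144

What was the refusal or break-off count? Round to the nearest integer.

162

Numerator: 224 + 34 = 258
RR6 = 258 / D = 0.487
D = 258 / 0.487 = 529.8
Other denominator terms total 368
refusal or break-off = 529.8 − 368 ≈ 162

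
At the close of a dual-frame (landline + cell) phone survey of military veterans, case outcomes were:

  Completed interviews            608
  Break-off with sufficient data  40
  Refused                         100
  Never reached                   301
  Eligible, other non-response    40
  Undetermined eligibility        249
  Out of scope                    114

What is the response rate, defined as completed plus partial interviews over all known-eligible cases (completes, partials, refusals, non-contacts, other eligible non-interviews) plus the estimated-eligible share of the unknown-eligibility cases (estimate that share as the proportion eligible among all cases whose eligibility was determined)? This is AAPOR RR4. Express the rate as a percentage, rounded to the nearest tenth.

Top → 608 + 40 = 648
Determined eligible → 608 + 40 + 100 + 301 + 40 = 1089
e = 1089 / (1089 + 114) = 1089 / 1203 = 0.9052
Eligible share of unknowns → 0.9052 × 249 = 225.39
Denom → 1089 + 225.39 = 1314.39
RR4 = 648 / 1314.39 = 0.4930

49.3%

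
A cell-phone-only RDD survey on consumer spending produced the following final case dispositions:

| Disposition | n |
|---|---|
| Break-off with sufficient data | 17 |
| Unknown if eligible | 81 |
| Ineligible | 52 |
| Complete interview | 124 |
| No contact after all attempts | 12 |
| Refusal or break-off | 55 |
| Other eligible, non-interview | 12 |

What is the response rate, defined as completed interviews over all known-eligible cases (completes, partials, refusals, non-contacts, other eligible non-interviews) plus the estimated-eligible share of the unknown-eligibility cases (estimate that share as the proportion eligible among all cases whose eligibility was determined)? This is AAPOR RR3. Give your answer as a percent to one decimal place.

43.4%

Top: 124
Eligible (known): 124 + 17 + 55 + 12 + 12 = 220
e = 220 / (220 + 52) = 220 / 272 = 0.8088
Eligible share of unknowns: 0.8088 × 81 = 65.51
Denom: 220 + 65.51 = 285.51
RR3 = 124 / 285.51 = 0.4343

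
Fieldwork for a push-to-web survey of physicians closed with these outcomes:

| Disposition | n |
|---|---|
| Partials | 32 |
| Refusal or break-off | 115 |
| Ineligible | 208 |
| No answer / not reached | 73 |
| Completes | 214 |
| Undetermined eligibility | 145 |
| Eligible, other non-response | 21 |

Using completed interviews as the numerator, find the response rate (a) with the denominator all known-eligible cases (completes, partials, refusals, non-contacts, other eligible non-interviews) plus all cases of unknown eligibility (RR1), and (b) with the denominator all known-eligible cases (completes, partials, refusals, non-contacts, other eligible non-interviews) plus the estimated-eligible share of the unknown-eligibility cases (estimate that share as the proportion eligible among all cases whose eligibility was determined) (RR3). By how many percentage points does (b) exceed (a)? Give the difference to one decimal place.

2.9

Top = 214
Denominator = 214 + 32 + 115 + 73 + 21 + 145 = 600
RR1 = 214 / 600 = 0.3567
Determined eligible = 214 + 32 + 115 + 73 + 21 = 455
e = 455 / (455 + 208) = 455 / 663 = 0.6863
Eligible share of unknowns = 0.6863 × 145 = 99.51
Denominator = 455 + 99.51 = 554.51
RR3 = 214 / 554.51 = 0.3859
Difference = 38.59 − 35.67 = 2.92 percentage points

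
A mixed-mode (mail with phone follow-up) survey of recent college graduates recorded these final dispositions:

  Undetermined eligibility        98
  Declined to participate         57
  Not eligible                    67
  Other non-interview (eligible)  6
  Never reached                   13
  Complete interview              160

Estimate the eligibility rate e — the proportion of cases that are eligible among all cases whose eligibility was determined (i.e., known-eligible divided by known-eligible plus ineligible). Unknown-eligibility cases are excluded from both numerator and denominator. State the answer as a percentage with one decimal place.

Eligible (known) → 160 + 57 + 13 + 6 = 236
e = 236 / (236 + 67) = 236 / 303 = 0.7789

77.9%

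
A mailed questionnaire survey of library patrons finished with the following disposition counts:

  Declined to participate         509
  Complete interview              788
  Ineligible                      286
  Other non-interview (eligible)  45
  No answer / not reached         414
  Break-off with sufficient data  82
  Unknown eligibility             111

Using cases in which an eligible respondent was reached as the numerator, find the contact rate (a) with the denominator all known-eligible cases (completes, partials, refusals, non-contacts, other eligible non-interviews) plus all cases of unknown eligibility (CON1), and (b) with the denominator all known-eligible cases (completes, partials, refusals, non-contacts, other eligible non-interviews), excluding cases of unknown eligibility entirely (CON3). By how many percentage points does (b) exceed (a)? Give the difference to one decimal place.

Top: 788 + 82 + 509 + 45 = 1424
Denom: 788 + 82 + 509 + 414 + 45 + 111 = 1949
CON1 = 1424 / 1949 = 0.7306
Denom: 788 + 82 + 509 + 414 + 45 = 1838
CON3 = 1424 / 1838 = 0.7748
Difference = 77.48 − 73.06 = 4.42 percentage points

4.4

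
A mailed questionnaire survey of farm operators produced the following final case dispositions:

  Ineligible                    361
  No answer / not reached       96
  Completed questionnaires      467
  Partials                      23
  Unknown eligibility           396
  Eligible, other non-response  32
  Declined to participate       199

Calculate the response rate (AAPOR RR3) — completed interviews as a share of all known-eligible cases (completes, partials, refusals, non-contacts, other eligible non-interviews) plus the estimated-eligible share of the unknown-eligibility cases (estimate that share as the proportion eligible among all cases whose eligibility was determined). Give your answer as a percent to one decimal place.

Num: 467
Known eligible: 467 + 23 + 199 + 96 + 32 = 817
e = 817 / (817 + 361) = 817 / 1178 = 0.6935
e × U: 0.6935 × 396 = 274.63
Denominator: 817 + 274.63 = 1091.63
RR3 = 467 / 1091.63 = 0.4278

42.8%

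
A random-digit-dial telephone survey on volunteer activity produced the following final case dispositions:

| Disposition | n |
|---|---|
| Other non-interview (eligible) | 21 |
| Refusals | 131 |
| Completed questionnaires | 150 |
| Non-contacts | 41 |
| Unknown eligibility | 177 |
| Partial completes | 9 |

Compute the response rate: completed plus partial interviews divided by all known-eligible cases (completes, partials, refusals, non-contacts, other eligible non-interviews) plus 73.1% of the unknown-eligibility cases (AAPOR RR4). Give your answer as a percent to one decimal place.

33.0%

Numerator → 150 + 9 = 159
Determined eligible → 150 + 9 + 131 + 41 + 21 = 352
Eligible share of unknowns → 0.7310 × 177 = 129.39
Denom → 352 + 129.39 = 481.39
RR4 = 159 / 481.39 = 0.3303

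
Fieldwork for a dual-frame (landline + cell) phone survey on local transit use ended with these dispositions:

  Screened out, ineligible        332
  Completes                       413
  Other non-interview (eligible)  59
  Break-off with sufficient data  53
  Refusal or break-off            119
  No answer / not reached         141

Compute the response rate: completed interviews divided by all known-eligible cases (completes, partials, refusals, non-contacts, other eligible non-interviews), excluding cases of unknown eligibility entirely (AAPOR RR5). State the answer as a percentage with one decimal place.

Numerator = 413
Denominator = 413 + 53 + 119 + 141 + 59 = 785
RR5 = 413 / 785 = 0.5261

52.6%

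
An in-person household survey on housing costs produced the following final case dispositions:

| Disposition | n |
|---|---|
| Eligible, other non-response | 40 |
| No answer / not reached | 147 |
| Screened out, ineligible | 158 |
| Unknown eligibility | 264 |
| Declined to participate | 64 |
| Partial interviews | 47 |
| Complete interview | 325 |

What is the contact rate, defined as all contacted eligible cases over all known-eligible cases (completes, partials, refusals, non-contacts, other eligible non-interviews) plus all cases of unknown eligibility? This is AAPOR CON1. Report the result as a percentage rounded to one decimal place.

53.7%

Numerator: 325 + 47 + 64 + 40 = 476
Denom: 325 + 47 + 64 + 147 + 40 + 264 = 887
CON1 = 476 / 887 = 0.5366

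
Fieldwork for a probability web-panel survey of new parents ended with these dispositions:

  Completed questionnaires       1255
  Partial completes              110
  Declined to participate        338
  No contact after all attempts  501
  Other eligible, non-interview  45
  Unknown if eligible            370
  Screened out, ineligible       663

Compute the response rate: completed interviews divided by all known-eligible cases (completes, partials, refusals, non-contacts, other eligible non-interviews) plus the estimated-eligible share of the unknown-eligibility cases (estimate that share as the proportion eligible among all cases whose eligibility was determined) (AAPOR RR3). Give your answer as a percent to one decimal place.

49.5%

Numerator → 1255
Eligible (known) → 1255 + 110 + 338 + 501 + 45 = 2249
e = 2249 / (2249 + 663) = 2249 / 2912 = 0.7723
Eligible share of unknowns → 0.7723 × 370 = 285.75
Denom → 2249 + 285.75 = 2534.75
RR3 = 1255 / 2534.75 = 0.4951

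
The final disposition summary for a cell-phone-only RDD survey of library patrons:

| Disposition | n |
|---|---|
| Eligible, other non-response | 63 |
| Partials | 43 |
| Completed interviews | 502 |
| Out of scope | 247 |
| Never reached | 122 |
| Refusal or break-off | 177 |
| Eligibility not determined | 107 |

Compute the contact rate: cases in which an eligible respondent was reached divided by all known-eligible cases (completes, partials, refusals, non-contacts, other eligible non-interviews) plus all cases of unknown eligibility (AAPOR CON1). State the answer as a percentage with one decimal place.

77.4%

Num: 502 + 43 + 177 + 63 = 785
Base: 502 + 43 + 177 + 122 + 63 + 107 = 1014
CON1 = 785 / 1014 = 0.7742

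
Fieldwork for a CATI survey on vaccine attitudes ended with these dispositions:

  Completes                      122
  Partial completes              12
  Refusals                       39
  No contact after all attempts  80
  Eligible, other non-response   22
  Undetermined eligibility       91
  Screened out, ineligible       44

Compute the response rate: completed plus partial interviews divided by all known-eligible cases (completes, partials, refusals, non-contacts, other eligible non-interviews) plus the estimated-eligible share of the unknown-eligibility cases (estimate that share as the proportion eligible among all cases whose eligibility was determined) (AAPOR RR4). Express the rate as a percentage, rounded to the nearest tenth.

Num: 122 + 12 = 134
Eligible (known): 122 + 12 + 39 + 80 + 22 = 275
e = 275 / (275 + 44) = 275 / 319 = 0.8621
Eligible share of unknowns: 0.8621 × 91 = 78.45
Base: 275 + 78.45 = 353.45
RR4 = 134 / 353.45 = 0.3791

37.9%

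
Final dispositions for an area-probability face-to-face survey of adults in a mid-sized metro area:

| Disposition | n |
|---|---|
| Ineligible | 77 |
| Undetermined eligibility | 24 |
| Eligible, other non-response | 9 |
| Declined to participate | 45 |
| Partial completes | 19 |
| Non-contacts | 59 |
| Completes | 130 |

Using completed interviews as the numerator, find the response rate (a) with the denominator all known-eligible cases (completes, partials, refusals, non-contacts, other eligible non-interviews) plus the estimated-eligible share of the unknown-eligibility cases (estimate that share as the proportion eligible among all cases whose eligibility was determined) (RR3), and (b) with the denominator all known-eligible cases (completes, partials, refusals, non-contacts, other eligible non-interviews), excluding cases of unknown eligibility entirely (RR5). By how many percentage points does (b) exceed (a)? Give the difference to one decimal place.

3.3

Top → 130
Determined eligible → 130 + 19 + 45 + 59 + 9 = 262
e = 262 / (262 + 77) = 262 / 339 = 0.7729
e × U → 0.7729 × 24 = 18.55
Denom → 262 + 18.55 = 280.55
RR3 = 130 / 280.55 = 0.4634
Denom → 130 + 19 + 45 + 59 + 9 = 262
RR5 = 130 / 262 = 0.4962
Difference = 49.62 − 46.34 = 3.28 percentage points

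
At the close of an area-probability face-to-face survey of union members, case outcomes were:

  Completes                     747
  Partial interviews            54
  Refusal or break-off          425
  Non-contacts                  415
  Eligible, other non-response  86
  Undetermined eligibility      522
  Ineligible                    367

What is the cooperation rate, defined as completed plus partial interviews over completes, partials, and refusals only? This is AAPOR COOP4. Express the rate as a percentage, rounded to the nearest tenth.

65.3%

Num → 747 + 54 = 801
Denominator → 747 + 54 + 425 = 1226
COOP4 = 801 / 1226 = 0.6533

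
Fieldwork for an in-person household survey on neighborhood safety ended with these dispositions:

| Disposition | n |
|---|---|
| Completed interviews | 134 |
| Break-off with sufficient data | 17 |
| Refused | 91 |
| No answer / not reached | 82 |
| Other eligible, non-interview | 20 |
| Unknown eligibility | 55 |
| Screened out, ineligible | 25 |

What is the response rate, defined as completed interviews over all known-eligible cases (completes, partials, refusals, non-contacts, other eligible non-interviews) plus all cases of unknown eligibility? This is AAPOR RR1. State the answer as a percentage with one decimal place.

33.6%

Numerator = 134
Denominator = 134 + 17 + 91 + 82 + 20 + 55 = 399
RR1 = 134 / 399 = 0.3358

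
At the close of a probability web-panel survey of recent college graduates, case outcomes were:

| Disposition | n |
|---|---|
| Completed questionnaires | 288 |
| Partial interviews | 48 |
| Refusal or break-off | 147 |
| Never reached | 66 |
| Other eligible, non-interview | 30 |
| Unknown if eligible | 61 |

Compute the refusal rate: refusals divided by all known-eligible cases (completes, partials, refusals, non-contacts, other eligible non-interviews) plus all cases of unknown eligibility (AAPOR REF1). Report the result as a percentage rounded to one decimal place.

23.0%

Top = 147
Denom = 288 + 48 + 147 + 66 + 30 + 61 = 640
REF1 = 147 / 640 = 0.2297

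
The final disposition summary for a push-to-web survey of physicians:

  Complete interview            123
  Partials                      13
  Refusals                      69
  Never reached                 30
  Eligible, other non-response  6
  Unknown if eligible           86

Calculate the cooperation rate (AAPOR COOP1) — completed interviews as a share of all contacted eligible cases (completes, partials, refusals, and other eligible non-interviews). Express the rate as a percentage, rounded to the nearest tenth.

Num = 123
Denom = 123 + 13 + 69 + 6 = 211
COOP1 = 123 / 211 = 0.5829

58.3%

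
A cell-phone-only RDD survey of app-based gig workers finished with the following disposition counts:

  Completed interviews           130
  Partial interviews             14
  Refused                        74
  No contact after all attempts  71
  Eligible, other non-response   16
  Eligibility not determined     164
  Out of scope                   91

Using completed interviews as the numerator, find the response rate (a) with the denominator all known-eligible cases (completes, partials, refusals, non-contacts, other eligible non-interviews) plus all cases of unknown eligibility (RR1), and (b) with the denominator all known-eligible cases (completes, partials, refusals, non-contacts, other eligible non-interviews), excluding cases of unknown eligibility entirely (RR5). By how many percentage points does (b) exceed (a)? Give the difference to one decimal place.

Top = 130
Base = 130 + 14 + 74 + 71 + 16 + 164 = 469
RR1 = 130 / 469 = 0.2772
Base = 130 + 14 + 74 + 71 + 16 = 305
RR5 = 130 / 305 = 0.4262
Difference = 42.62 − 27.72 = 14.90 percentage points

14.9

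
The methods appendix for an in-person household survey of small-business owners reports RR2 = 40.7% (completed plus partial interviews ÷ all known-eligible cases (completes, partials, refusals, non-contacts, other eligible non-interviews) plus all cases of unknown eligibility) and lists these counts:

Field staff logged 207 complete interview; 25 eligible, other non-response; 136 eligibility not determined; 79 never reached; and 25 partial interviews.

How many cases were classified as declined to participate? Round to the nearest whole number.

Num → 207 + 25 = 232
RR2 = 232 / D = 0.407
D = 232 / 0.407 = 570.0
Other denominator terms total 472
declined to participate = 570.0 − 472 ≈ 98

98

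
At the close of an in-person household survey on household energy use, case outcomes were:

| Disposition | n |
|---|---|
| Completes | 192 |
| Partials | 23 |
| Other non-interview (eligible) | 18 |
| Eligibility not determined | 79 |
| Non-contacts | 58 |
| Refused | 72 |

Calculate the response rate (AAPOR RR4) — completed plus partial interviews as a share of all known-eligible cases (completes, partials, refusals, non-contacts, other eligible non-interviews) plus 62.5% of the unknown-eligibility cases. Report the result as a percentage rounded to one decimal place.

Numerator = 192 + 23 = 215
Known eligible = 192 + 23 + 72 + 58 + 18 = 363
e × U = 0.6250 × 79 = 49.38
Denominator = 363 + 49.38 = 412.38
RR4 = 215 / 412.38 = 0.5214

52.1%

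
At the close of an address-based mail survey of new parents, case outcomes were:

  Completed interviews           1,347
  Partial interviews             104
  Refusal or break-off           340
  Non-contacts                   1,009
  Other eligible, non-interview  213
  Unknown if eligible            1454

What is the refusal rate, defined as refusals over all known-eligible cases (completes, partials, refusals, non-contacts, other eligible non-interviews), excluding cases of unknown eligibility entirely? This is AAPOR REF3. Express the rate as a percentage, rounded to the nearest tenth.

Top: 340
Denominator: 1347 + 104 + 340 + 1009 + 213 = 3013
REF3 = 340 / 3013 = 0.1128

11.3%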